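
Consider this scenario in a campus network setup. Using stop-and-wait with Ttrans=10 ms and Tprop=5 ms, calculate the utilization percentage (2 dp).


Given: Ttrans = 10 ms, Tprop = 5 ms
RTT = 2 * Tprop = 2 * 5 = 10 ms
U = Ttrans / (Ttrans + RTT)
U = 10 / (10 + 10)
U = 10 / 20 = 0.5
U% = 50.00%

50.00


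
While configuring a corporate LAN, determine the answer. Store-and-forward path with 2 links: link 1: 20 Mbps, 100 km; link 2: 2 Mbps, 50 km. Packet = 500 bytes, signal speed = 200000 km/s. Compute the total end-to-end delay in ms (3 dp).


Packet = 500 bytes = 4000 bits. Store-and-forward: sum (t_trans + t_prop) per link.
Link 1: t_trans = 4000/(20*10^6) s = 0.2000 ms; t_prop = 100/200000 s = 0.5000 ms; subtotal = 0.7000 ms
Link 2: t_trans = 4000/(2*10^6) s = 2.0000 ms; t_prop = 50/200000 s = 0.2500 ms; subtotal = 2.2500 ms
End-to-end = 0.7000 + 2.2500 = 2.9500 ms -> 2.950 ms (3 dp)

2.950


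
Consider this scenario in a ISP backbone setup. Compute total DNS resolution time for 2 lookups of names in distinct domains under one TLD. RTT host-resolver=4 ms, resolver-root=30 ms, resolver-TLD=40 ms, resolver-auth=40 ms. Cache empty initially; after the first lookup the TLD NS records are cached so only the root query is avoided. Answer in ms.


Lookup 1 (cold cache): local + root + TLD + auth = 4 + 30 + 40 + 40 = 114 ms
Lookups 2..2 (TLD NS cached -> skip root; new domain -> still ask TLD and auth): local + TLD + auth = 4 + 40 + 40 = 84 ms each
Remaining 1 lookups: 1 * 84 = 84 ms
Total = 114 + 84 = 198 ms

198


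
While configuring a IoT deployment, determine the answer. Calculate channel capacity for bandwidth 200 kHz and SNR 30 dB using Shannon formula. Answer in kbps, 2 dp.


Given: B = 200 kHz, SNR = 30 dB
SNR linear = 10^(30/10) = 1000
1 + SNR = 1001
log2(1001) = 9.9672262588
C = 200 * 1000 * 9.9672262588 = 1993445.2518 bps
C = 1993.445252 kbps -> 1993.45 kbps (2 dp)

1993.45


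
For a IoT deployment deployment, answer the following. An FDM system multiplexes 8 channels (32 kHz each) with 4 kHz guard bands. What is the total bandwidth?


Given: 8 channels, 32 kHz each, guard = 4 kHz
Channel bandwidth = 8 * 32 = 256 kHz
Guard bands = 7 gaps * 4 kHz = 28 kHz
Total = 256 + 28 = 284 kHz

284


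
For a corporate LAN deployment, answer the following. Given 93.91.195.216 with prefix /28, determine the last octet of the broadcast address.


Given: IP = 93.91.195.216, prefix = /28
Host bits = 32 - 28 = 4
Network last octet = 216 AND mask = 208
Host part size = 2^4 - 1 = 15
Broadcast last octet = 208 OR 15 = 223

223


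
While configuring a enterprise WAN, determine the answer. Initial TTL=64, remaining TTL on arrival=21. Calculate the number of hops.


Given: initial TTL = 64, received TTL = 21
Hops = initial TTL - received TTL
Hops = 64 - 21 = 43

43


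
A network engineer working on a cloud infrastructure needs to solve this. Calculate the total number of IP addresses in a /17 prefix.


Given: CIDR prefix /17
Host bits = 32 - 17 = 15
Total addresses = 2^15 = 32768

32768


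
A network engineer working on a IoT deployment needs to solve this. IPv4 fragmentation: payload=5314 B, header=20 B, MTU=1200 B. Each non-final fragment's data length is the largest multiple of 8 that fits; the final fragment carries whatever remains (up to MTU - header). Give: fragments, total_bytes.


Max data per non-final fragment = floor((MTU - header)/8)*8 = floor((1200 - 20)/8)*8 = floor(1180/8)*8 = 1176 B
Final fragment needs no 8-byte alignment: it can carry up to MTU - header = 1180 B
Non-final fragments needed = ceil((payload - 1180) / 1176) = ceil(4134/1176) = ceil(3.5153) = 4
Number of fragments = 4 + 1 = 5
Fragment sizes (data): 4 * 1176 B + 610 B (last, 610 <= 1180 OK)
Total bytes sent = payload + n_frags * header = 5314 + 5*20 = 5314 + 100 = 5414 B

5, 5414


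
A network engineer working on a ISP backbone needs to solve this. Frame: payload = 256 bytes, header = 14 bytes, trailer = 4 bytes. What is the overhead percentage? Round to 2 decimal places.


Given: payload = 256 B, header = 14 B, trailer = 4 B
Overhead bytes = header + trailer = 14 + 4 = 18
Total frame = payload + overhead = 256 + 18 = 274
Overhead % = 18 / 274 * 100 = 6.5693% -> 6.57% (2 dp)

6.57


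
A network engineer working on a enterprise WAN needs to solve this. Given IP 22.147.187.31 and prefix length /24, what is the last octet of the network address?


Given: IP = 22.147.187.31, prefix = /24
Subnet mask = 255.255.255.0
Last octet of IP: 31
Last octet of mask: 0
Network last octet = 31 AND 0 = 0

0


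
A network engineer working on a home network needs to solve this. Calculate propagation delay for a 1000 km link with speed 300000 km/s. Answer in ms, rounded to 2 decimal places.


Given: distance = 1000 km, speed = 300000 km/s
Delay = distance / speed = 1000 / 300000 seconds
Delay in ms = 1000 * 1000 / 300000
Delay = 3.3333 ms
Rounded to 2 dp = 3.33 ms

3.33


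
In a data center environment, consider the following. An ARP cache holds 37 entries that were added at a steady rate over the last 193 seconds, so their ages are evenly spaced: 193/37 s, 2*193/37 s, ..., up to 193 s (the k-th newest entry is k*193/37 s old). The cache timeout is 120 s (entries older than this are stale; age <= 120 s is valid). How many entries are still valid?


Ages are k * 193/37 s for k = 1..37 (spacing = 5.2162 s).
Entry k is valid iff k * 193/37 <= 120 iff k <= 37 * 120 / 193 = 23.0052
n_valid = floor(23.0052) = 23
(n_stale = 37 - 23 = 14)

23


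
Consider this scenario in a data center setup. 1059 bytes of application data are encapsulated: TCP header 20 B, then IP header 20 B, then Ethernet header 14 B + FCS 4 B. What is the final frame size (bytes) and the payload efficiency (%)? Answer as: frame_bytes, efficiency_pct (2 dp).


TCP segment = 1059 + 20 = 1079 B
IP packet = 1079 + 20 = 1099 B
Ethernet frame = 1099 + 14 + 4 = 1117 B
Efficiency = app / frame = 1059 / 1117 = 0.948075 = 94.8075% -> 94.81% (2 dp)

1117, 94.81


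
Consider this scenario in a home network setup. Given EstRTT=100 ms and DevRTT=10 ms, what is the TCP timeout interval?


Given: EstRTT = 100 ms, DevRTT = 10 ms
Timeout = EstRTT + 4 * DevRTT
4 * DevRTT = 4 * 10 = 40
Timeout = 100 + 40 = 140 ms

140


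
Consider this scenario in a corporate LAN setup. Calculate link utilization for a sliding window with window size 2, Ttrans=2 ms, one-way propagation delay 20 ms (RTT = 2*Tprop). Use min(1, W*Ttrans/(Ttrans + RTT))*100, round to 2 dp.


Given: W = 2, Ttrans = 2 ms, RTT = 40 ms (= 2 * Tprop, Tprop = 20 ms)
Cycle time = Ttrans + RTT = 2 + 40 = 42 ms (first packet sent until its ACK returns)
W * Ttrans = 2 * 2 = 4 ms of sending per cycle
W * Ttrans / (Ttrans + RTT) = 4 / 42 = 0.095238
U = min(1, 0.095238) = 0.095238
U% = 9.52%

9.52


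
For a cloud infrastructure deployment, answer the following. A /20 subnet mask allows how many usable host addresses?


Given: subnet mask /20
Host bits = 32 - 20 = 12
Total addresses = 2^12 = 4096
Usable hosts = 4096 - 2 (network + broadcast) = 4094

4094


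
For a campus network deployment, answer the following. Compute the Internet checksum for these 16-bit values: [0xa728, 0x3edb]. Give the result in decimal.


Given words: [0xa728, 0x3edb]
Step 1: Sum all words
Raw sum = 42792 + 16091 = 58883
One's complement = ~58883 & 0xFFFF = 6652

6652


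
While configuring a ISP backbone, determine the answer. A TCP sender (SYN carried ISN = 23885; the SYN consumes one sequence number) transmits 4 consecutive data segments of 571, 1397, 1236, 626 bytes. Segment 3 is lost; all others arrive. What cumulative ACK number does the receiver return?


SYN uses sequence number 23885; first data byte = ISN + 1 = 23886.
Segment 1: SEQ = 23886, len = 571 B, covers [23886, 24456]
Segment 2: SEQ = 24457, len = 1397 B, covers [24457, 25853]
Segment 3: SEQ = 25854, len = 1236 B, covers [25854, 27089] [LOST]
Segment 4: SEQ = 27090, len = 626 B, covers [27090, 27715]
In-order data received: bytes [23886, 25853] (segments 1..2).
Segment 3 missing -> gap begins at byte 25854; later segments buffered out of order.
Cumulative ACK = next expected in-order byte = 23886 + 571 + 1397 = 25854

25854


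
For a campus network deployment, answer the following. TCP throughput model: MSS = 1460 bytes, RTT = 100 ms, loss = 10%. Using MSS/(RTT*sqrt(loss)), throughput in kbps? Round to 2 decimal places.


Given: MSS = 1460 bytes, RTT = 100 ms, loss = 10%
RTT in seconds = 100 / 1000 = 0.1
Loss rate = 10% = 0.1
sqrt(loss) = sqrt(0.1) = 0.316227766017
Throughput (bytes/s) = 1460 / (0.1 * 0.316227766017) = 46169.2538
Throughput (kbps) = 46169.2538 * 8 / 1000 = 369.354031 -> 369.35 kbps (2 dp)

369.35


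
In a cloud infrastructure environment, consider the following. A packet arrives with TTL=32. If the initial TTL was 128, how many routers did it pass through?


Given: initial TTL = 128, received TTL = 32
Hops = initial TTL - received TTL
Hops = 128 - 32 = 96

96


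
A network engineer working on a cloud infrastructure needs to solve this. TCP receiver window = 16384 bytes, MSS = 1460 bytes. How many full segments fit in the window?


Given: RWND = 16384 bytes, MSS = 1460 bytes
Full segments = floor(RWND / MSS)
Full segments = floor(16384 / 1460)
Full segments = floor(11.2219) = 11

11


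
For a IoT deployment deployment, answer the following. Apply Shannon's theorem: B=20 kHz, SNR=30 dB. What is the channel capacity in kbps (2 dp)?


Given: B = 20 kHz, SNR = 30 dB
SNR linear = 10^(30/10) = 1000
1 + SNR = 1001
log2(1001) = 9.9672262588
C = 20 * 1000 * 9.9672262588 = 199344.5252 bps
C = 199.344525 kbps -> 199.34 kbps (2 dp)

199.34


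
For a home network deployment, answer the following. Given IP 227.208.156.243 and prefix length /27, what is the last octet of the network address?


Given: IP = 227.208.156.243, prefix = /27
Subnet mask = 255.255.255.224
Last octet of IP: 243
Last octet of mask: 224
Network last octet = 243 AND 224 = 224

224


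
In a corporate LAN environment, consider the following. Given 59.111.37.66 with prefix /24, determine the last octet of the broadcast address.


Given: IP = 59.111.37.66, prefix = /24
Host bits = 32 - 24 = 8
Network last octet = 66 AND mask = 0
Host part size = 2^8 - 1 = 255
Broadcast last octet = 0 OR 255 = 255

255


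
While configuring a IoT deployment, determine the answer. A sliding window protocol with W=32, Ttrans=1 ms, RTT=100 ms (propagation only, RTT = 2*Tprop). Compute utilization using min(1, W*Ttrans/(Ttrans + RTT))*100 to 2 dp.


Given: W = 32, Ttrans = 1 ms, RTT = 100 ms (= 2 * Tprop, Tprop = 50 ms)
Cycle time = Ttrans + RTT = 1 + 100 = 101 ms (first packet sent until its ACK returns)
W * Ttrans = 32 * 1 = 32 ms of sending per cycle
W * Ttrans / (Ttrans + RTT) = 32 / 101 = 0.316832
U = min(1, 0.316832) = 0.316832
U% = 31.68%

31.68


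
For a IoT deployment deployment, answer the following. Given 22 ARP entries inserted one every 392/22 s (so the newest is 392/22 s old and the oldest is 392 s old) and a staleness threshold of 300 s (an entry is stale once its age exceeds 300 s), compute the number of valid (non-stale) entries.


Ages are k * 392/22 s for k = 1..22 (spacing = 17.8182 s).
Entry k is valid iff k * 392/22 <= 300 iff k <= 22 * 300 / 392 = 16.8367
n_valid = floor(16.8367) = 16
(n_stale = 22 - 16 = 6)

16


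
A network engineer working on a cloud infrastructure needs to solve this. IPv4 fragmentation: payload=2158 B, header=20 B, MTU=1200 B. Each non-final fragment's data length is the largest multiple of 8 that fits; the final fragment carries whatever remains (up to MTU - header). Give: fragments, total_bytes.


Max data per non-final fragment = floor((MTU - header)/8)*8 = floor((1200 - 20)/8)*8 = floor(1180/8)*8 = 1176 B
Final fragment needs no 8-byte alignment: it can carry up to MTU - header = 1180 B
Non-final fragments needed = ceil((payload - 1180) / 1176) = ceil(978/1176) = ceil(0.8316) = 1
Number of fragments = 1 + 1 = 2
Fragment sizes (data): 1 * 1176 B + 982 B (last, 982 <= 1180 OK)
Total bytes sent = payload + n_frags * header = 2158 + 2*20 = 2158 + 40 = 2198 B

2, 2198


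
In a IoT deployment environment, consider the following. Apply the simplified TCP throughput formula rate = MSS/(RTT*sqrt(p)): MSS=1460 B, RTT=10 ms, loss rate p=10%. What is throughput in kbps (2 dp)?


Given: MSS = 1460 bytes, RTT = 10 ms, loss = 10%
RTT in seconds = 10 / 1000 = 0.01
Loss rate = 10% = 0.1
sqrt(loss) = sqrt(0.1) = 0.316227766017
Throughput (bytes/s) = 1460 / (0.01 * 0.316227766017) = 461692.5384
Throughput (kbps) = 461692.5384 * 8 / 1000 = 3693.540307 -> 3693.54 kbps (2 dp)

3693.54


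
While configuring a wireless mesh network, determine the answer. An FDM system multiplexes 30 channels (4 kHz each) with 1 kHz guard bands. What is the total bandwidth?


Given: 30 channels, 4 kHz each, guard = 1 kHz
Channel bandwidth = 30 * 4 = 120 kHz
Guard bands = 29 gaps * 1 kHz = 29 kHz
Total = 120 + 29 = 149 kHz

149


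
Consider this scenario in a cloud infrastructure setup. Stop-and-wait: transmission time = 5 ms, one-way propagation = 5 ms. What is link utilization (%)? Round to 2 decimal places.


Given: Ttrans = 5 ms, Tprop = 5 ms
RTT = 2 * Tprop = 2 * 5 = 10 ms
U = Ttrans / (Ttrans + RTT)
U = 5 / (5 + 10)
U = 5 / 15 = 0.333333
U% = 33.33%

33.33


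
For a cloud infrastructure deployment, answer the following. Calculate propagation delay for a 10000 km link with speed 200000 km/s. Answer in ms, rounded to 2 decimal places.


Given: distance = 10000 km, speed = 200000 km/s
Delay = distance / speed = 10000 / 200000 seconds
Delay in ms = 10000 * 1000 / 200000
Delay = 50.0000 ms
Rounded to 2 dp = 50.00 ms

50.00


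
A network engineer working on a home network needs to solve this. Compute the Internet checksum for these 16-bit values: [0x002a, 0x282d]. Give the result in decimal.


Given words: [0x002a, 0x282d]
Step 1: Sum all words
Raw sum = 42 + 10285 = 10327
One's complement = ~10327 & 0xFFFF = 55208

55208


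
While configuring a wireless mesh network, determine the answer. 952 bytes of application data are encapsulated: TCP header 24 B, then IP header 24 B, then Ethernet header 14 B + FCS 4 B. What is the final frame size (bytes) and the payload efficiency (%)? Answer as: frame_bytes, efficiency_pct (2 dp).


TCP segment = 952 + 24 = 976 B
IP packet = 976 + 24 = 1000 B
Ethernet frame = 1000 + 14 + 4 = 1018 B
Efficiency = app / frame = 952 / 1018 = 0.935167 = 93.5167% -> 93.52% (2 dp)

1018, 93.52


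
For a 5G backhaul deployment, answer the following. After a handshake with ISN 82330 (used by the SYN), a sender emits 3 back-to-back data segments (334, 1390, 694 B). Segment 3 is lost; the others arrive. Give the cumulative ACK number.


SYN uses sequence number 82330; first data byte = ISN + 1 = 82331.
Segment 1: SEQ = 82331, len = 334 B, covers [82331, 82664]
Segment 2: SEQ = 82665, len = 1390 B, covers [82665, 84054]
Segment 3: SEQ = 84055, len = 694 B, covers [84055, 84748] [LOST]
In-order data received: bytes [82331, 84054] (segments 1..2).
Segment 3 missing -> gap begins at byte 84055.
Cumulative ACK = next expected in-order byte = 82331 + 334 + 1390 = 84055

84055


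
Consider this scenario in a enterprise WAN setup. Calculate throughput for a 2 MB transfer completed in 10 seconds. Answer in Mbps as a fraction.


Given: file = 2 MB, time = 10 s
File in Mb = 2 * 8 = 16 Mb
Throughput = 16 / 10 Mbps
Throughput = 8/5 Mbps

8/5


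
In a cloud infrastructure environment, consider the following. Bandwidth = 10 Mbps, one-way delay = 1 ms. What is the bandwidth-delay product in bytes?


Given: bandwidth = 10 Mbps, delay = 1 ms
BDP in bits = 10 * 10^6 * 1 / 1000
BDP in bits = 10000
BDP in bytes = 10000 / 8 = 1250

1250


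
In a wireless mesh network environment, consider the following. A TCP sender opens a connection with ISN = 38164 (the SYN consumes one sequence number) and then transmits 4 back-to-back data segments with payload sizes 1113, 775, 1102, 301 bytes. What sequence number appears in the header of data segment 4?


The SYN occupies sequence number ISN = 38164, so the first data byte is ISN + 1 = 38165.
SEQ of data segment i = (ISN + 1) + sum of payload sizes of segments 1..i-1.
Segment 1: SEQ = 38165, payload = 1113 bytes
Segment 2: SEQ = 39278, payload = 775 bytes
Segment 3: SEQ = 40053, payload = 1102 bytes
Segment 4: SEQ = 41155, payload = 301 bytes
SEQ of segment 4 = 38165 + 1113 + 775 + 1102 = 41155

41155


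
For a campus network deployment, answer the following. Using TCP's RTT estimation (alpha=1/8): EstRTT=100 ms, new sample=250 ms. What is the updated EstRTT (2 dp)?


Given: EstRTT = 100 ms, SampleRTT = 250 ms, alpha = 1/8
New EstRTT = (1 - alpha) * EstRTT + alpha * SampleRTT
(7/8) * 100 = 87.5
(1/8) * 250 = 31.25
New EstRTT = 87.5 + 31.25 = 118.75 ms -> 118.75 ms (2 dp)

118.75


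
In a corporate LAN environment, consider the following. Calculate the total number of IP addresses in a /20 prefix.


Given: CIDR prefix /20
Host bits = 32 - 20 = 12
Total addresses = 2^12 = 4096

4096


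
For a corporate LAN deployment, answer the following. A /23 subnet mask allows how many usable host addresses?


Given: subnet mask /23
Host bits = 32 - 23 = 9
Total addresses = 2^9 = 512
Usable hosts = 512 - 2 (network + broadcast) = 510

510


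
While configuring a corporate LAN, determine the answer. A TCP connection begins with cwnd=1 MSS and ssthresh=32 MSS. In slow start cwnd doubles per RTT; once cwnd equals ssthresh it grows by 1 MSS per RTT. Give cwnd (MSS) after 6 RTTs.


RTT 0: cwnd = 1 MSS (initial)
RTT 1: cwnd = 2 MSS (slow start, doubled)
RTT 2: cwnd = 4 MSS (slow start, doubled)
RTT 3: cwnd = 8 MSS (slow start, doubled)
RTT 4: cwnd = 16 MSS (slow start, doubled)
RTT 5: cwnd = 32 MSS (slow start, doubled)
RTT 6: cwnd = 33 MSS (congestion avoidance, +1)

33


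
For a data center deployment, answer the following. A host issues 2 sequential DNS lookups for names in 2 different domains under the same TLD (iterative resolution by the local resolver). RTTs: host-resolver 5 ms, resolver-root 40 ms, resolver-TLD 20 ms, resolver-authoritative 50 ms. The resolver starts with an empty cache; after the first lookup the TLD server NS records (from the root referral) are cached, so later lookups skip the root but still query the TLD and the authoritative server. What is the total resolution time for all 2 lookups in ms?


Lookup 1 (cold cache): local + root + TLD + auth = 5 + 40 + 20 + 50 = 115 ms
Lookups 2..2 (TLD NS cached -> skip root; new domain -> still ask TLD and auth): local + TLD + auth = 5 + 20 + 50 = 75 ms each
Remaining 1 lookups: 1 * 75 = 75 ms
Total = 115 + 75 = 190 ms

190


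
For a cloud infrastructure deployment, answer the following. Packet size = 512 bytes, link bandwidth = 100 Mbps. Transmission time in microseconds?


Given: packet = 512 bytes, bandwidth = 100 Mbps
Packet in bits = 512 * 8 = 4096 bits
Bandwidth = 100 * 10^6 = 100000000 bps
Time = 4096 / 100000000 seconds
Time in us = 4096 * 10^6 / 100000000 = 40.96

40.96


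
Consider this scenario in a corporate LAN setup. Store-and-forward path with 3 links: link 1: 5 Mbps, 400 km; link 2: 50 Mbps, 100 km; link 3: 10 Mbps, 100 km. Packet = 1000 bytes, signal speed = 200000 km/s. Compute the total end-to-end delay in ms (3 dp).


Packet = 1000 bytes = 8000 bits. Store-and-forward: sum (t_trans + t_prop) per link.
Link 1: t_trans = 8000/(5*10^6) s = 1.6000 ms; t_prop = 400/200000 s = 2.0000 ms; subtotal = 3.6000 ms
Link 2: t_trans = 8000/(50*10^6) s = 0.1600 ms; t_prop = 100/200000 s = 0.5000 ms; subtotal = 0.6600 ms
Link 3: t_trans = 8000/(10*10^6) s = 0.8000 ms; t_prop = 100/200000 s = 0.5000 ms; subtotal = 1.3000 ms
End-to-end = 3.6000 + 0.6600 + 1.3000 = 5.5600 ms -> 5.560 ms (3 dp)

5.560


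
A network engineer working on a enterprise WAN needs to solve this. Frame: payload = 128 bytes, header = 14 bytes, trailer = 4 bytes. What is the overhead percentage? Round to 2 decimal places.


Given: payload = 128 B, header = 14 B, trailer = 4 B
Overhead bytes = header + trailer = 14 + 4 = 18
Total frame = payload + overhead = 128 + 18 = 146
Overhead % = 18 / 146 * 100 = 12.3288% -> 12.33% (2 dp)

12.33


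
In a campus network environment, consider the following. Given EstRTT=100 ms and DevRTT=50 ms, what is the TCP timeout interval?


Given: EstRTT = 100 ms, DevRTT = 50 ms
Timeout = EstRTT + 4 * DevRTT
4 * DevRTT = 4 * 50 = 200
Timeout = 100 + 200 = 300 ms

300


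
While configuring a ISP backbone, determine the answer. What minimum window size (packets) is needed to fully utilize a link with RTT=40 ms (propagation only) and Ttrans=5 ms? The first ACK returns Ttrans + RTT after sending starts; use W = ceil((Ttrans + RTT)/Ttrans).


Given: Ttrans = 5 ms, RTT = 40 ms (= 2 * Tprop, Tprop = 20 ms)
Time until first ACK returns = Ttrans + RTT = 5 + 40 = 45 ms
Need W * Ttrans >= Ttrans + RTT  ->  W >= (Ttrans + RTT) / Ttrans
(Ttrans + RTT) / Ttrans = 45 / 5 = 9
W_min = ceil(9) = 9

9


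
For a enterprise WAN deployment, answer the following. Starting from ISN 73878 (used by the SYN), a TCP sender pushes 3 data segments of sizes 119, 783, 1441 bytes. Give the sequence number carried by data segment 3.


The SYN occupies sequence number ISN = 73878, so the first data byte is ISN + 1 = 73879.
SEQ of data segment i = (ISN + 1) + sum of payload sizes of segments 1..i-1.
Segment 1: SEQ = 73879, payload = 119 bytes
Segment 2: SEQ = 73998, payload = 783 bytes
Segment 3: SEQ = 74781, payload = 1441 bytes
SEQ of segment 3 = 73879 + 119 + 783 = 74781

74781


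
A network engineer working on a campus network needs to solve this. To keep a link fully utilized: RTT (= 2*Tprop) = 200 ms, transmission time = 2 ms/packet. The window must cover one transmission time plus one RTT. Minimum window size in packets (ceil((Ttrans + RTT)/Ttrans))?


Given: Ttrans = 2 ms, RTT = 200 ms (= 2 * Tprop, Tprop = 100 ms)
Time until first ACK returns = Ttrans + RTT = 2 + 200 = 202 ms
Need W * Ttrans >= Ttrans + RTT  ->  W >= (Ttrans + RTT) / Ttrans
(Ttrans + RTT) / Ttrans = 202 / 2 = 101
W_min = ceil(101) = 101

101


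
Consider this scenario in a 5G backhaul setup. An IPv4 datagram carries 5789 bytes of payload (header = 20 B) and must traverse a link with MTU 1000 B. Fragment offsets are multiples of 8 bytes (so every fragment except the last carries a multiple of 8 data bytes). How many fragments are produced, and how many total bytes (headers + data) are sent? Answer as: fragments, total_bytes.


Max data per non-final fragment = floor((MTU - header)/8)*8 = floor((1000 - 20)/8)*8 = floor(980/8)*8 = 976 B
Final fragment needs no 8-byte alignment: it can carry up to MTU - header = 980 B
Non-final fragments needed = ceil((payload - 980) / 976) = ceil(4809/976) = ceil(4.9273) = 5
Number of fragments = 5 + 1 = 6
Fragment sizes (data): 5 * 976 B + 909 B (last, 909 <= 980 OK)
Total bytes sent = payload + n_frags * header = 5789 + 6*20 = 5789 + 120 = 5909 B

6, 5909


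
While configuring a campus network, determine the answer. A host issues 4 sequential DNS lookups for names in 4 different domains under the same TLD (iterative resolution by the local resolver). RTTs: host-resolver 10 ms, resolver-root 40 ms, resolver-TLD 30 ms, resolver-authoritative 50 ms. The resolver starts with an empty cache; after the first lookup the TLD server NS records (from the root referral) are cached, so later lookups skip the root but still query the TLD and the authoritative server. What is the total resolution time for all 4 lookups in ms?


Lookup 1 (cold cache): local + root + TLD + auth = 10 + 40 + 30 + 50 = 130 ms
Lookups 2..4 (TLD NS cached -> skip root; new domain -> still ask TLD and auth): local + TLD + auth = 10 + 30 + 50 = 90 ms each
Remaining 3 lookups: 3 * 90 = 270 ms
Total = 130 + 270 = 400 ms

400


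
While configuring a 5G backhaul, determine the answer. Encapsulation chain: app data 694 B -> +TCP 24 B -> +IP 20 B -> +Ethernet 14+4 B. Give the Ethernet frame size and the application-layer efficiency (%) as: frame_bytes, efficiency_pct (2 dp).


TCP segment = 694 + 24 = 718 B
IP packet = 718 + 20 = 738 B
Ethernet frame = 738 + 14 + 4 = 756 B
Efficiency = app / frame = 694 / 756 = 0.917989 = 91.7989% -> 91.80% (2 dp)

756, 91.80


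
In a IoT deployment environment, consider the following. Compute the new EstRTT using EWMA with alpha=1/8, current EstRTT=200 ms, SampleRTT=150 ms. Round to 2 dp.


Given: EstRTT = 200 ms, SampleRTT = 150 ms, alpha = 1/8
New EstRTT = (1 - alpha) * EstRTT + alpha * SampleRTT
(7/8) * 200 = 175
(1/8) * 150 = 18.75
New EstRTT = 175 + 18.75 = 193.75 ms -> 193.75 ms (2 dp)

193.75


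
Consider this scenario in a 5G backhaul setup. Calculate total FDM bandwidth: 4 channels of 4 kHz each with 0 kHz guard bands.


Given: 4 channels, 4 kHz each, guard = 0 kHz
Channel bandwidth = 4 * 4 = 16 kHz
Guard bands = 3 gaps * 0 kHz = 0 kHz
Total = 16 + 0 = 16 kHz

16


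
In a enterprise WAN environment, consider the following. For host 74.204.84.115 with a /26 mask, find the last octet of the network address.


Given: IP = 74.204.84.115, prefix = /26
Subnet mask = 255.255.255.192
Last octet of IP: 115
Last octet of mask: 192
Network last octet = 115 AND 192 = 64

64


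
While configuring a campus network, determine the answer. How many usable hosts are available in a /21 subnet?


Given: subnet mask /21
Host bits = 32 - 21 = 11
Total addresses = 2^11 = 2048
Usable hosts = 2048 - 2 (network + broadcast) = 2046

2046


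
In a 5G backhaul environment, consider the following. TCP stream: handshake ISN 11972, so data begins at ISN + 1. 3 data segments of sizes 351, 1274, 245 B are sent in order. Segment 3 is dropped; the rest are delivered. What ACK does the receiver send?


SYN uses sequence number 11972; first data byte = ISN + 1 = 11973.
Segment 1: SEQ = 11973, len = 351 B, covers [11973, 12323]
Segment 2: SEQ = 12324, len = 1274 B, covers [12324, 13597]
Segment 3: SEQ = 13598, len = 245 B, covers [13598, 13842] [LOST]
In-order data received: bytes [11973, 13597] (segments 1..2).
Segment 3 missing -> gap begins at byte 13598.
Cumulative ACK = next expected in-order byte = 11973 + 351 + 1274 = 13598

13598


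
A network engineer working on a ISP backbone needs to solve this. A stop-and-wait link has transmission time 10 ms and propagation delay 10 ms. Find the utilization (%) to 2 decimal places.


Given: Ttrans = 10 ms, Tprop = 10 ms
RTT = 2 * Tprop = 2 * 10 = 20 ms
U = Ttrans / (Ttrans + RTT)
U = 10 / (10 + 20)
U = 10 / 30 = 0.333333
U% = 33.33%

33.33


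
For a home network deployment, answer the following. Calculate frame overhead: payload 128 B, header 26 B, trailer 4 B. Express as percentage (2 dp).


Given: payload = 128 B, header = 26 B, trailer = 4 B
Overhead bytes = header + trailer = 26 + 4 = 30
Total frame = payload + overhead = 128 + 30 = 158
Overhead % = 30 / 158 * 100 = 18.9873% -> 18.99% (2 dp)

18.99


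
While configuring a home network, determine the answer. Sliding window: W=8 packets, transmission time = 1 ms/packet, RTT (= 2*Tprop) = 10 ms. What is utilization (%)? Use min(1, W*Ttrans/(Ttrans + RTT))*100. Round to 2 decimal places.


Given: W = 8, Ttrans = 1 ms, RTT = 10 ms (= 2 * Tprop, Tprop = 5 ms)
Cycle time = Ttrans + RTT = 1 + 10 = 11 ms (first packet sent until its ACK returns)
W * Ttrans = 8 * 1 = 8 ms of sending per cycle
W * Ttrans / (Ttrans + RTT) = 8 / 11 = 0.727273
U = min(1, 0.727273) = 0.727273
U% = 72.73%

72.73


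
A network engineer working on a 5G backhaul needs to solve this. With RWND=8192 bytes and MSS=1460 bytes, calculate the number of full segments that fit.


Given: RWND = 8192 bytes, MSS = 1460 bytes
Full segments = floor(RWND / MSS)
Full segments = floor(8192 / 1460)
Full segments = floor(5.611) = 5

5


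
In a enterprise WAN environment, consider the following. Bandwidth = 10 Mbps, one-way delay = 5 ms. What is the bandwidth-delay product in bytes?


Given: bandwidth = 10 Mbps, delay = 5 ms
BDP in bits = 10 * 10^6 * 5 / 1000
BDP in bits = 50000
BDP in bytes = 50000 / 8 = 6250

6250


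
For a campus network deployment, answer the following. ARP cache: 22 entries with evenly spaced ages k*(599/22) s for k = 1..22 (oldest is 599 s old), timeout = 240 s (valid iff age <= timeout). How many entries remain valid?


Ages are k * 599/22 s for k = 1..22 (spacing = 27.2273 s).
Entry k is valid iff k * 599/22 <= 240 iff k <= 22 * 240 / 599 = 8.8147
n_valid = floor(8.8147) = 8
(n_stale = 22 - 8 = 14)

8


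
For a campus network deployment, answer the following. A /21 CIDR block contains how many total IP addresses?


Given: CIDR prefix /21
Host bits = 32 - 21 = 11
Total addresses = 2^11 = 2048

2048


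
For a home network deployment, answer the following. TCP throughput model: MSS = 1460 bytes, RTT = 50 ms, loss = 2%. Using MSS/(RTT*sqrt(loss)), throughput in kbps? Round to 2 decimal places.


Given: MSS = 1460 bytes, RTT = 50 ms, loss = 2%
RTT in seconds = 50 / 1000 = 0.05
Loss rate = 2% = 0.02
sqrt(loss) = sqrt(0.02) = 0.141421356237
Throughput (bytes/s) = 1460 / (0.05 * 0.141421356237) = 206475.1801
Throughput (kbps) = 206475.1801 * 8 / 1000 = 1651.801441 -> 1651.80 kbps (2 dp)

1651.80


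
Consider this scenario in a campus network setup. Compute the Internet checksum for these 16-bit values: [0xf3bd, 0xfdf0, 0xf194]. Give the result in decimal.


Given words: [0xf3bd, 0xfdf0, 0xf194]
Step 1: Sum all words
Raw sum = 62397 + 65008 + 61844 = 189249
Step 2: Fold carry: (58177 + 2) = 58179
One's complement = ~58179 & 0xFFFF = 7356

7356


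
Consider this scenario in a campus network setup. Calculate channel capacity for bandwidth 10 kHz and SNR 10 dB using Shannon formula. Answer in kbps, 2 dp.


Given: B = 10 kHz, SNR = 10 dB
SNR linear = 10^(10/10) = 10
1 + SNR = 11
log2(11) = 3.4594316186
C = 10 * 1000 * 3.4594316186 = 34594.3162 bps
C = 34.594316 kbps -> 34.59 kbps (2 dp)

34.59


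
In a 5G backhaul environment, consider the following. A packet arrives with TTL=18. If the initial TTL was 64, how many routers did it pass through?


Given: initial TTL = 64, received TTL = 18
Hops = initial TTL - received TTL
Hops = 64 - 18 = 46

46


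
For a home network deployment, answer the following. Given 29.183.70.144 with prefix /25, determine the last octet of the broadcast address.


Given: IP = 29.183.70.144, prefix = /25
Host bits = 32 - 25 = 7
Network last octet = 144 AND mask = 128
Host part size = 2^7 - 1 = 127
Broadcast last octet = 128 OR 127 = 255

255


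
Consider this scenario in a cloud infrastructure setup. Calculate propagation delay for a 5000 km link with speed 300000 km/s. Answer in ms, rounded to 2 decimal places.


Given: distance = 5000 km, speed = 300000 km/s
Delay = distance / speed = 5000 / 300000 seconds
Delay in ms = 5000 * 1000 / 300000
Delay = 16.6667 ms
Rounded to 2 dp = 16.67 ms

16.67


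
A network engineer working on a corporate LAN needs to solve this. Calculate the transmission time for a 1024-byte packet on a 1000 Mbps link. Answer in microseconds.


Given: packet = 1024 bytes, bandwidth = 1000 Mbps
Packet in bits = 1024 * 8 = 8192 bits
Bandwidth = 1000 * 10^6 = 1000000000 bps
Time = 8192 / 1000000000 seconds
Time in us = 8192 * 10^6 / 1000000000 = 8.192

8.192


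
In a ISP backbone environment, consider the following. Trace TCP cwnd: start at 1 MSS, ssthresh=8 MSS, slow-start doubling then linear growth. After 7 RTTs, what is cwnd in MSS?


RTT 0: cwnd = 1 MSS (initial)
RTT 1: cwnd = 2 MSS (slow start, doubled)
RTT 2: cwnd = 4 MSS (slow start, doubled)
RTT 3: cwnd = 8 MSS (slow start, doubled)
RTT 4: cwnd = 9 MSS (congestion avoidance, +1)
RTT 5: cwnd = 10 MSS (congestion avoidance, +1)
RTT 6: cwnd = 11 MSS (congestion avoidance, +1)
RTT 7: cwnd = 12 MSS (congestion avoidance, +1)

12


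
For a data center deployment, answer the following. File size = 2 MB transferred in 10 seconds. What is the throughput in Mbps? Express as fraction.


Given: file = 2 MB, time = 10 s
File in Mb = 2 * 8 = 16 Mb
Throughput = 16 / 10 Mbps
Throughput = 8/5 Mbps

8/5


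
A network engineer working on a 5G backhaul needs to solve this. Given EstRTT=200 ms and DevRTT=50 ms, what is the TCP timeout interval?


Given: EstRTT = 200 ms, DevRTT = 50 ms
Timeout = EstRTT + 4 * DevRTT
4 * DevRTT = 4 * 50 = 200
Timeout = 200 + 200 = 400 ms

400


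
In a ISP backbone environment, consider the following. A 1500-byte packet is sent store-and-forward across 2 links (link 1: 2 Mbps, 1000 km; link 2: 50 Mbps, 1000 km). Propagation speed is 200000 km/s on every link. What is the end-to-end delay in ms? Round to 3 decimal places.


Packet = 1500 bytes = 12000 bits. Store-and-forward: sum (t_trans + t_prop) per link.
Link 1: t_trans = 12000/(2*10^6) s = 6.0000 ms; t_prop = 1000/200000 s = 5.0000 ms; subtotal = 11.0000 ms
Link 2: t_trans = 12000/(50*10^6) s = 0.2400 ms; t_prop = 1000/200000 s = 5.0000 ms; subtotal = 5.2400 ms
End-to-end = 11.0000 + 5.2400 = 16.2400 ms -> 16.240 ms (3 dp)

16.240


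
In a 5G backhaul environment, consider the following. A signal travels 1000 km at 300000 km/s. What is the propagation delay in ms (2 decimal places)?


Given: distance = 1000 km, speed = 300000 km/s
Delay = distance / speed = 1000 / 300000 seconds
Delay in ms = 1000 * 1000 / 300000
Delay = 3.3333 ms
Rounded to 2 dp = 3.33 ms

3.33


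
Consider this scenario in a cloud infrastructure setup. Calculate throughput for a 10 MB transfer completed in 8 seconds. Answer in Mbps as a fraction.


Given: file = 10 MB, time = 8 s
File in Mb = 10 * 8 = 80 Mb
Throughput = 80 / 8 Mbps
Throughput = 10 Mbps

10


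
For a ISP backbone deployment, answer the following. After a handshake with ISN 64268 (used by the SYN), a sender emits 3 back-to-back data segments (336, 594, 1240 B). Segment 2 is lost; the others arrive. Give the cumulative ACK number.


SYN uses sequence number 64268; first data byte = ISN + 1 = 64269.
Segment 1: SEQ = 64269, len = 336 B, covers [64269, 64604]
Segment 2: SEQ = 64605, len = 594 B, covers [64605, 65198] [LOST]
Segment 3: SEQ = 65199, len = 1240 B, covers [65199, 66438]
In-order data received: bytes [64269, 64604] (segments 1..1).
Segment 2 missing -> gap begins at byte 64605; later segments buffered out of order.
Cumulative ACK = next expected in-order byte = 64269 + 336 = 64605

64605


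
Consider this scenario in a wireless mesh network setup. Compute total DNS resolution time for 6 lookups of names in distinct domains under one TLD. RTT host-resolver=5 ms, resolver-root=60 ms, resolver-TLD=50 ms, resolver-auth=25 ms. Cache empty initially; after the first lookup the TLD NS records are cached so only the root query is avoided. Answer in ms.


Lookup 1 (cold cache): local + root + TLD + auth = 5 + 60 + 50 + 25 = 140 ms
Lookups 2..6 (TLD NS cached -> skip root; new domain -> still ask TLD and auth): local + TLD + auth = 5 + 50 + 25 = 80 ms each
Remaining 5 lookups: 5 * 80 = 400 ms
Total = 140 + 400 = 540 ms

540


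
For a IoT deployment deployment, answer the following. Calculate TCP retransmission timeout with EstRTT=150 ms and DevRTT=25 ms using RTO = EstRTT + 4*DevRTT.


Given: EstRTT = 150 ms, DevRTT = 25 ms
Timeout = EstRTT + 4 * DevRTT
4 * DevRTT = 4 * 25 = 100
Timeout = 150 + 100 = 250 ms

250


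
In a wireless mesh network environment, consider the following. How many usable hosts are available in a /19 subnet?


Given: subnet mask /19
Host bits = 32 - 19 = 13
Total addresses = 2^13 = 8192
Usable hosts = 8192 - 2 (network + broadcast) = 8190

8190


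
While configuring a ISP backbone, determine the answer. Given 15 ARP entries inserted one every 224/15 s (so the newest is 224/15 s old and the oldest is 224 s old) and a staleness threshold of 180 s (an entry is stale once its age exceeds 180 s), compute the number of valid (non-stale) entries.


Ages are k * 224/15 s for k = 1..15 (spacing = 14.9333 s).
Entry k is valid iff k * 224/15 <= 180 iff k <= 15 * 180 / 224 = 12.0536
n_valid = floor(12.0536) = 12
(n_stale = 15 - 12 = 3)

12


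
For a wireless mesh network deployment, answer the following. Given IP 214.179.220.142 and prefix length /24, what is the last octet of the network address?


Given: IP = 214.179.220.142, prefix = /24
Subnet mask = 255.255.255.0
Last octet of IP: 142
Last octet of mask: 0
Network last octet = 142 AND 0 = 0

0


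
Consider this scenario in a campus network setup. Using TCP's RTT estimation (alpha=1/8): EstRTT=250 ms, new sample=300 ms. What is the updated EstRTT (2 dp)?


Given: EstRTT = 250 ms, SampleRTT = 300 ms, alpha = 1/8
New EstRTT = (1 - alpha) * EstRTT + alpha * SampleRTT
(7/8) * 250 = 218.75
(1/8) * 300 = 37.5
New EstRTT = 218.75 + 37.5 = 256.25 ms -> 256.25 ms (2 dp)

256.25


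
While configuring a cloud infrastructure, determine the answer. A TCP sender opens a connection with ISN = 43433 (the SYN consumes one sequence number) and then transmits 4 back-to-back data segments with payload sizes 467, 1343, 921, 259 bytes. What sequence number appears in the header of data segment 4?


The SYN occupies sequence number ISN = 43433, so the first data byte is ISN + 1 = 43434.
SEQ of data segment i = (ISN + 1) + sum of payload sizes of segments 1..i-1.
Segment 1: SEQ = 43434, payload = 467 bytes
Segment 2: SEQ = 43901, payload = 1343 bytes
Segment 3: SEQ = 45244, payload = 921 bytes
Segment 4: SEQ = 46165, payload = 259 bytes
SEQ of segment 4 = 43434 + 467 + 1343 + 921 = 46165

46165


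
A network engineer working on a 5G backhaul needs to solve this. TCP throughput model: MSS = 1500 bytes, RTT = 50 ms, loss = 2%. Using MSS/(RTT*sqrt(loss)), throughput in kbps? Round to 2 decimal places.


Given: MSS = 1500 bytes, RTT = 50 ms, loss = 2%
RTT in seconds = 50 / 1000 = 0.05
Loss rate = 2% = 0.02
sqrt(loss) = sqrt(0.02) = 0.141421356237
Throughput (bytes/s) = 1500 / (0.05 * 0.141421356237) = 212132.0344
Throughput (kbps) = 212132.0344 * 8 / 1000 = 1697.056275 -> 1697.06 kbps (2 dp)

1697.06


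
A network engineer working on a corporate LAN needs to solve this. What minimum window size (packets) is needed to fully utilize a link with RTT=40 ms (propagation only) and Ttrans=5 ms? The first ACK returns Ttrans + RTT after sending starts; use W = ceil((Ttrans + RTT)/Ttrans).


Given: Ttrans = 5 ms, RTT = 40 ms (= 2 * Tprop, Tprop = 20 ms)
Time until first ACK returns = Ttrans + RTT = 5 + 40 = 45 ms
Need W * Ttrans >= Ttrans + RTT  ->  W >= (Ttrans + RTT) / Ttrans
(Ttrans + RTT) / Ttrans = 45 / 5 = 9
W_min = ceil(9) = 9

9


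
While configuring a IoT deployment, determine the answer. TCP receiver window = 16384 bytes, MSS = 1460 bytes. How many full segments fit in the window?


Given: RWND = 16384 bytes, MSS = 1460 bytes
Full segments = floor(RWND / MSS)
Full segments = floor(16384 / 1460)
Full segments = floor(11.2219) = 11

11


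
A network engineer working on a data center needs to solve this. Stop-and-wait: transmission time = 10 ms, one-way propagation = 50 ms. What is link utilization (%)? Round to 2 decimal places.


Given: Ttrans = 10 ms, Tprop = 50 ms
RTT = 2 * Tprop = 2 * 50 = 100 ms
U = Ttrans / (Ttrans + RTT)
U = 10 / (10 + 100)
U = 10 / 110 = 0.090909
U% = 9.09%

9.09


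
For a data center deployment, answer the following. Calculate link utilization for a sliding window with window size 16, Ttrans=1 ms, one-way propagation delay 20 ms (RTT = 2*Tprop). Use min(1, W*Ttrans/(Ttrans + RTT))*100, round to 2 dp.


Given: W = 16, Ttrans = 1 ms, RTT = 40 ms (= 2 * Tprop, Tprop = 20 ms)
Cycle time = Ttrans + RTT = 1 + 40 = 41 ms (first packet sent until its ACK returns)
W * Ttrans = 16 * 1 = 16 ms of sending per cycle
W * Ttrans / (Ttrans + RTT) = 16 / 41 = 0.390244
U = min(1, 0.390244) = 0.390244
U% = 39.02%

39.02


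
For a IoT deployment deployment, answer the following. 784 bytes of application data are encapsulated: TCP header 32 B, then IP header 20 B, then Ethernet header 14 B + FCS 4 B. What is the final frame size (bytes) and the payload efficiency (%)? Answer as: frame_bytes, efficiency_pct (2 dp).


TCP segment = 784 + 32 = 816 B
IP packet = 816 + 20 = 836 B
Ethernet frame = 836 + 14 + 4 = 854 B
Efficiency = app / frame = 784 / 854 = 0.918033 = 91.8033% -> 91.80% (2 dp)

854, 91.80
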